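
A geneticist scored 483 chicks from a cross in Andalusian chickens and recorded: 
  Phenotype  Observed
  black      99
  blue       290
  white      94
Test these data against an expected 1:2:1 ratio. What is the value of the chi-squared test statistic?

19.584

The 1:2:1 ratio has 4 parts, so with N = 483 the expected counts are:
  black: 483 × 1/4 = 120.75
  blue: 483 × 2/4 = 241.5
  white: 483 × 1/4 = 120.75
χ² = Σ (O − E)² / E
  black: (99 − 120.75)² / 120.75 = 3.9177
  blue: (290 − 241.5)² / 241.5 = 9.7402
  white: (94 − 120.75)² / 120.75 = 5.9260
χ² = 3.9177 + 9.7402 + 5.9260 = 19.5839 ≈ 19.584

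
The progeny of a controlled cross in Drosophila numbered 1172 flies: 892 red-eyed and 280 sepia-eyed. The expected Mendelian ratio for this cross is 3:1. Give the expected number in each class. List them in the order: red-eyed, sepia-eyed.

879, 293

The 3:1 ratio has 4 parts, so with N = 1172 the expected counts are:
  red-eyed: 1172 × 3/4 = 879
  sepia-eyed: 1172 × 1/4 = 293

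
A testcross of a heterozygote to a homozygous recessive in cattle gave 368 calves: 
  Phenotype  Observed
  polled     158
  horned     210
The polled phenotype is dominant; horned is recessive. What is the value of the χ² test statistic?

A testcross of a heterozygote (Aa × aa) gives a 1:1 phenotypic ratio.
The 1:1 ratio has 2 parts, so with N = 368 the expected counts are:
  polled: 368 × 1/2 = 184
  horned: 368 × 1/2 = 184
χ² = Σ (O − E)² / E
  polled: (158 − 184)² / 184 = 3.6739
  horned: (210 − 184)² / 184 = 3.6739
χ² = 3.6739 + 3.6739 = 7.3478 ≈ 7.348

7.348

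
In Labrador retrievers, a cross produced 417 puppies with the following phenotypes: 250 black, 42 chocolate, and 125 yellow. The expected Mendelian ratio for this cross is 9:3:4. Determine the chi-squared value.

21.895

Total ratio parts = 16. Expected numbers out of 417:
  black: 417 × 9/16 = 234.5625
  chocolate: 417 × 3/16 = 78.1875
  yellow: 417 × 4/16 = 104.25
χ² = Σ (O − E)² / E
  black: (250 − 234.5625)² / 234.5625 = 1.0160
  chocolate: (42 − 78.1875)² / 78.1875 = 16.7487
  yellow: (125 − 104.25)² / 104.25 = 4.1301
χ² = 1.0160 + 16.7487 + 4.1301 = 21.8948 ≈ 21.895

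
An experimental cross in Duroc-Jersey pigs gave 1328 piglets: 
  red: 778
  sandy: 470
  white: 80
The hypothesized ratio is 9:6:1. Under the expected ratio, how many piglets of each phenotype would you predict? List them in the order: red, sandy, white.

747, 498, 83

The 9:6:1 ratio has 16 parts, so with N = 1328 the expected counts are:
  red: 1328 × 9/16 = 747
  sandy: 1328 × 6/16 = 498
  white: 1328 × 1/16 = 83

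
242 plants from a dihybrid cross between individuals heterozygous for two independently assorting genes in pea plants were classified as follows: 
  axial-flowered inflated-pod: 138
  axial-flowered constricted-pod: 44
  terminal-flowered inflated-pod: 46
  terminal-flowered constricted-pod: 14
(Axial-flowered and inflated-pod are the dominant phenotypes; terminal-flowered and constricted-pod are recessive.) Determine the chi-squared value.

0.160

A dihybrid F₂ with independent assortment and complete dominance at both loci gives a 9:3:3:1 phenotypic ratio.
Under the 9:3:3:1 hypothesis (Σ ratio = 16, N = 242):
  axial-flowered inflated-pod: 242 × 9/16 = 136.125
  axial-flowered constricted-pod: 242 × 3/16 = 45.375
  terminal-flowered inflated-pod: 242 × 3/16 = 45.375
  terminal-flowered constricted-pod: 242 × 1/16 = 15.125
χ² = Σ (O − E)² / E
  axial-flowered inflated-pod: (138 − 136.125)² / 136.125 = 0.0258
  axial-flowered constricted-pod: (44 − 45.375)² / 45.375 = 0.0417
  terminal-flowered inflated-pod: (46 − 45.375)² / 45.375 = 0.0086
  terminal-flowered constricted-pod: (14 − 15.125)² / 15.125 = 0.0837
χ² = 0.0258 + 0.0417 + 0.0086 + 0.0837 = 0.1598 ≈ 0.160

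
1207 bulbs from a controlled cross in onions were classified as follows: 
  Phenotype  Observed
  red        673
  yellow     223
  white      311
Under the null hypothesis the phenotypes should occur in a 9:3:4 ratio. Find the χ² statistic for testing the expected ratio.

0.384

Total ratio parts = 16. Expected numbers out of 1207:
  red: 1207 × 9/16 = 678.9375
  yellow: 1207 × 3/16 = 226.3125
  white: 1207 × 4/16 = 301.75
χ² = Σ (O − E)² / E
  red: (673 − 678.9375)² / 678.9375 = 0.0519
  yellow: (223 − 226.3125)² / 226.3125 = 0.0485
  white: (311 − 301.75)² / 301.75 = 0.2836
χ² = 0.0519 + 0.0485 + 0.2836 = 0.384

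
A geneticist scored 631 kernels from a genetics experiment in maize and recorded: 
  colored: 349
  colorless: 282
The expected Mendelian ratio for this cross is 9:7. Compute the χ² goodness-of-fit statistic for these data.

Total ratio parts = 16. Expected numbers out of 631:
  colored: 631 × 9/16 = 354.9375
  colorless: 631 × 7/16 = 276.0625
χ² = Σ (O − E)² / E
  colored: (349 − 354.9375)² / 354.9375 = 0.0993
  colorless: (282 − 276.0625)² / 276.0625 = 0.1277
χ² = 0.0993 + 0.1277 = 0.227

0.227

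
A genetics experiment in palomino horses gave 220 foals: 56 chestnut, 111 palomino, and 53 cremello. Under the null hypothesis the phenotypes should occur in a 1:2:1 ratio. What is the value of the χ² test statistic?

Under the 1:2:1 hypothesis (Σ ratio = 4, N = 220):
  chestnut: 220 × 1/4 = 55
  palomino: 220 × 2/4 = 110
  cremello: 220 × 1/4 = 55
χ² = Σ (O − E)² / E
  chestnut: (56 − 55)² / 55 = 0.0182
  palomino: (111 − 110)² / 110 = 0.0091
  cremello: (53 − 55)² / 55 = 0.0727
χ² = 0.0182 + 0.0091 + 0.0727 = 0.100

0.100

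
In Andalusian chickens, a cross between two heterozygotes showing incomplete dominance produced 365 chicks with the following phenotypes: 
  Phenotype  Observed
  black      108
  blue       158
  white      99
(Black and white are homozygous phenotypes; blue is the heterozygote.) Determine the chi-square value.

With incomplete dominance, a heterozygote × heterozygote cross gives a 1:2:1 phenotypic ratio.
The 1:2:1 ratio has 4 parts, so with N = 365 the expected counts are:
  black: 365 × 1/4 = 91.25
  blue: 365 × 2/4 = 182.5
  white: 365 × 1/4 = 91.25
χ² = Σ (O − E)² / E
  black: (108 − 91.25)² / 91.25 = 3.0747
  blue: (158 − 182.5)² / 182.5 = 3.2890
  white: (99 − 91.25)² / 91.25 = 0.6582
χ² = 3.0747 + 3.2890 + 0.6582 = 7.0219 ≈ 7.022

7.022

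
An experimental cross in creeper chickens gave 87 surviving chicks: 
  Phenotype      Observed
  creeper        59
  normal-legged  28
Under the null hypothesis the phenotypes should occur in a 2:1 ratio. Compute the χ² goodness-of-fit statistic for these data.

0.052

Total ratio parts = 3. Expected numbers out of 87:
  creeper: 87 × 2/3 = 58
  normal-legged: 87 × 1/3 = 29
χ² = Σ (O − E)² / E
  creeper: (59 − 58)² / 58 = 0.0172
  normal-legged: (28 − 29)² / 29 = 0.0345
χ² = 0.0172 + 0.0345 = 0.0517 ≈ 0.052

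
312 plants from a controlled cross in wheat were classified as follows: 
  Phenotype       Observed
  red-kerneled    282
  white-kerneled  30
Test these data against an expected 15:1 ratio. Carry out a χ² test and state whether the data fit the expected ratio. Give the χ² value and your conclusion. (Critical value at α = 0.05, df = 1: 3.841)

Under the 15:1 hypothesis (Σ ratio = 16, N = 312):
  red-kerneled: 312 × 15/16 = 292.5
  white-kerneled: 312 × 1/16 = 19.5
χ² = Σ (O − E)² / E
  red-kerneled: (282 − 292.5)² / 292.5 = 0.3769
  white-kerneled: (30 − 19.5)² / 19.5 = 5.6538
χ² = 0.3769 + 5.6538 = 6.0307 ≈ 6.031
Degrees of freedom = 2 − 1 = 1; critical value at α = 0.05 is 3.841.
Since 6.031 > 3.841, we reject the null hypothesis — the data do not fit the 15:1 ratio.

6.031; not consistent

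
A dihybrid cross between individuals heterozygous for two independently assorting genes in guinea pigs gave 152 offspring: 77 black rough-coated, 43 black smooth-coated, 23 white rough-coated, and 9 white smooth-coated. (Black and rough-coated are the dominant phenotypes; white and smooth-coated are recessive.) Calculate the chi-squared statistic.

9.310

A dihybrid F₂ with independent assortment and complete dominance at both loci gives a 9:3:3:1 phenotypic ratio.
Expected counts for N = 152 under a 9:3:3:1 ratio (total parts = 16):
  black rough-coated: 152 × 9/16 = 85.5
  black smooth-coated: 152 × 3/16 = 28.5
  white rough-coated: 152 × 3/16 = 28.5
  white smooth-coated: 152 × 1/16 = 9.5
χ² = Σ (O − E)² / E
  black rough-coated: (77 − 85.5)² / 85.5 = 0.8450
  black smooth-coated: (43 − 28.5)² / 28.5 = 7.3772
  white rough-coated: (23 − 28.5)² / 28.5 = 1.0614
  white smooth-coated: (9 − 9.5)² / 9.5 = 0.0263
χ² = 0.8450 + 7.3772 + 1.0614 + 0.0263 = 9.3099 ≈ 9.310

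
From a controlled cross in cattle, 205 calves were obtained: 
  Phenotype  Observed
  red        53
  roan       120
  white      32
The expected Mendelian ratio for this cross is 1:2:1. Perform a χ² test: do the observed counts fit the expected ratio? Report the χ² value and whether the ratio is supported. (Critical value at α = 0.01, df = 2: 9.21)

Under the 1:2:1 hypothesis (Σ ratio = 4, N = 205):
  red: 205 × 1/4 = 51.25
  roan: 205 × 2/4 = 102.5
  white: 205 × 1/4 = 51.25
χ² = Σ (O − E)² / E
  red: (53 − 51.25)² / 51.25 = 0.0598
  roan: (120 − 102.5)² / 102.5 = 2.9878
  white: (32 − 51.25)² / 51.25 = 7.2305
χ² = 0.0598 + 2.9878 + 7.2305 = 10.2781 ≈ 10.278
Degrees of freedom = 3 − 1 = 2; critical value at α = 0.01 is 9.21.
Since 10.278 > 9.21, we reject the null hypothesis — the data do not fit the 1:2:1 ratio.

10.278; not consistent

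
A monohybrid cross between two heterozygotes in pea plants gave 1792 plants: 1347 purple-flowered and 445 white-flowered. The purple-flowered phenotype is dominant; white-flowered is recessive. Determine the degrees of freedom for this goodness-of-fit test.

1

For a monohybrid cross between heterozygotes with complete dominance, the expected phenotypic ratio is 3:1.
A goodness-of-fit test with 2 phenotype classes has df = 2 − 1 = 1.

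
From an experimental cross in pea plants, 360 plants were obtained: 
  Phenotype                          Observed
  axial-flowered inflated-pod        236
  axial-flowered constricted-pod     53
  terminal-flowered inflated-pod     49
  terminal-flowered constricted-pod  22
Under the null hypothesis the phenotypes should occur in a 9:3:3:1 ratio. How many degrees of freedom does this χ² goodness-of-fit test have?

A goodness-of-fit test with 4 phenotype classes has df = 4 − 1 = 3.

3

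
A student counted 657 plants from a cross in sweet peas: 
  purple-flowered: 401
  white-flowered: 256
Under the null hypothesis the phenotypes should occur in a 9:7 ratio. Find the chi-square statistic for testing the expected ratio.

Expected counts for N = 657 under a 9:7 ratio (total parts = 16):
  purple-flowered: 657 × 9/16 = 369.5625
  white-flowered: 657 × 7/16 = 287.4375
χ² = Σ (O − E)² / E
  purple-flowered: (401 − 369.5625)² / 369.5625 = 2.6743
  white-flowered: (256 − 287.4375)² / 287.4375 = 3.4384
χ² = 2.6743 + 3.4384 = 6.1127 ≈ 6.113

6.113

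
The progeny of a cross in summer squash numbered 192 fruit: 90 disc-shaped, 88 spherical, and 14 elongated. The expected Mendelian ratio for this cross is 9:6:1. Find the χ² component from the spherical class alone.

Total ratio parts = 16. Expected numbers out of 192:
  disc-shaped: 192 × 9/16 = 108
  spherical: 192 × 6/16 = 72
  elongated: 192 × 1/16 = 12
Contribution of spherical: (88 − 72)² / 72 = 3.5556

3.556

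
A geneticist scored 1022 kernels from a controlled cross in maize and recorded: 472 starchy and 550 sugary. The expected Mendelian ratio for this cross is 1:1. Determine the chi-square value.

Under the 1:1 hypothesis (Σ ratio = 2, N = 1022):
  starchy: 1022 × 1/2 = 511
  sugary: 1022 × 1/2 = 511
χ² = Σ (O − E)² / E
  starchy: (472 − 511)² / 511 = 2.9765
  sugary: (550 − 511)² / 511 = 2.9765
χ² = 2.9765 + 2.9765 = 5.953

5.953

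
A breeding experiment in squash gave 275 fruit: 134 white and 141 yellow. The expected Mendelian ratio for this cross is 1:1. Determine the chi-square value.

The 1:1 ratio has 2 parts, so with N = 275 the expected counts are:
  white: 275 × 1/2 = 137.5
  yellow: 275 × 1/2 = 137.5
χ² = Σ (O − E)² / E
  white: (134 − 137.5)² / 137.5 = 0.0891
  yellow: (141 − 137.5)² / 137.5 = 0.0891
χ² = 0.0891 + 0.0891 = 0.1782 ≈ 0.178

0.178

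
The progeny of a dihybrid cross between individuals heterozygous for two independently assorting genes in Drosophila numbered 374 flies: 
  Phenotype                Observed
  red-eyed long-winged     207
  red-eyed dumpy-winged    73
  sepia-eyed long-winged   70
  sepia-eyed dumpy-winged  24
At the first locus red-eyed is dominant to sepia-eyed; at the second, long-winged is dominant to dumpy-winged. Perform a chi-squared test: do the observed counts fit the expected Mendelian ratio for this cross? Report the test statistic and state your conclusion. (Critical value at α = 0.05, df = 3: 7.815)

0.189; consistent

A dihybrid F₂ with independent assortment and complete dominance at both loci gives a 9:3:3:1 phenotypic ratio.
The 9:3:3:1 ratio has 16 parts, so with N = 374 the expected counts are:
  red-eyed long-winged: 374 × 9/16 = 210.375
  red-eyed dumpy-winged: 374 × 3/16 = 70.125
  sepia-eyed long-winged: 374 × 3/16 = 70.125
  sepia-eyed dumpy-winged: 374 × 1/16 = 23.375
χ² = Σ (O − E)² / E
  red-eyed long-winged: (207 − 210.375)² / 210.375 = 0.0541
  red-eyed dumpy-winged: (73 − 70.125)² / 70.125 = 0.1179
  sepia-eyed long-winged: (70 − 70.125)² / 70.125 = 0.0002
  sepia-eyed dumpy-winged: (24 − 23.375)² / 23.375 = 0.0167
χ² = 0.0541 + 0.1179 + 0.0002 + 0.0167 = 0.1889 ≈ 0.189
Degrees of freedom = 4 − 1 = 3; critical value at α = 0.05 is 7.815.
Since 0.189 < 7.815, we fail to reject the null hypothesis — the data are consistent with the 9:3:3:1 ratio.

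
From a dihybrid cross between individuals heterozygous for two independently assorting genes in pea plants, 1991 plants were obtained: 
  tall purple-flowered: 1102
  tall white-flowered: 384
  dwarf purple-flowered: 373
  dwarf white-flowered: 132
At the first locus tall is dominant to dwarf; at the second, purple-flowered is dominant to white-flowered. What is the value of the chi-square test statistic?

1.053

A dihybrid F₂ with independent assortment and complete dominance at both loci gives a 9:3:3:1 phenotypic ratio.
Total ratio parts = 16. Expected numbers out of 1991:
  tall purple-flowered: 1991 × 9/16 = 1119.9375
  tall white-flowered: 1991 × 3/16 = 373.3125
  dwarf purple-flowered: 1991 × 3/16 = 373.3125
  dwarf white-flowered: 1991 × 1/16 = 124.4375
χ² = Σ (O − E)² / E
  tall purple-flowered: (1102 − 1119.9375)² / 1119.9375 = 0.2873
  tall white-flowered: (384 − 373.3125)² / 373.3125 = 0.3060
  dwarf purple-flowered: (373 − 373.3125)² / 373.3125 = 0.0003
  dwarf white-flowered: (132 − 124.4375)² / 124.4375 = 0.4596
χ² = 0.2873 + 0.3060 + 0.0003 + 0.4596 = 1.0532 ≈ 1.053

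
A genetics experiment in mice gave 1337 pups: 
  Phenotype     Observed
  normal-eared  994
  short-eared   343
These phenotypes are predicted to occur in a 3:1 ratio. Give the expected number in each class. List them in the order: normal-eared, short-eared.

1002.75, 334.25

Total ratio parts = 4. Expected numbers out of 1337:
  normal-eared: 1337 × 3/4 = 1002.75
  short-eared: 1337 × 1/4 = 334.25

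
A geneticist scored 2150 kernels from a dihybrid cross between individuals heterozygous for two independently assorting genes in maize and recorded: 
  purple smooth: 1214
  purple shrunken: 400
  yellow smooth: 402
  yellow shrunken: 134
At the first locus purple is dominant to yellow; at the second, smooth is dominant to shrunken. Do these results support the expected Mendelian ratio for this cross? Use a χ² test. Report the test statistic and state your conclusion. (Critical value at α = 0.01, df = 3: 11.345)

0.046; consistent

A dihybrid F₂ with independent assortment and complete dominance at both loci gives a 9:3:3:1 phenotypic ratio.
Expected counts for N = 2150 under a 9:3:3:1 ratio (total parts = 16):
  purple smooth: 2150 × 9/16 = 1209.375
  purple shrunken: 2150 × 3/16 = 403.125
  yellow smooth: 2150 × 3/16 = 403.125
  yellow shrunken: 2150 × 1/16 = 134.375
χ² = Σ (O − E)² / E
  purple smooth: (1214 − 1209.375)² / 1209.375 = 0.0177
  purple shrunken: (400 − 403.125)² / 403.125 = 0.0242
  yellow smooth: (402 − 403.125)² / 403.125 = 0.0031
  yellow shrunken: (134 − 134.375)² / 134.375 = 0.0010
χ² = 0.0177 + 0.0242 + 0.0031 + 0.0010 = 0.046
Degrees of freedom = 4 − 1 = 3; critical value at α = 0.01 is 11.345.
Since 0.046 < 11.345, we fail to reject the null hypothesis — the data are consistent with the 9:3:3:1 ratio.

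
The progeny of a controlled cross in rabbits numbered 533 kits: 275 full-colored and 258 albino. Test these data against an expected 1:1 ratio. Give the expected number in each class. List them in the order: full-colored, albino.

Total ratio parts = 2. Expected numbers out of 533:
  full-colored: 533 × 1/2 = 266.5
  albino: 533 × 1/2 = 266.5

266.5, 266.5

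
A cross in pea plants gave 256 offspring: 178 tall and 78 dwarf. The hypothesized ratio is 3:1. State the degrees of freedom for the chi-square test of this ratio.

A goodness-of-fit test with 2 phenotype classes has df = 2 − 1 = 1.

1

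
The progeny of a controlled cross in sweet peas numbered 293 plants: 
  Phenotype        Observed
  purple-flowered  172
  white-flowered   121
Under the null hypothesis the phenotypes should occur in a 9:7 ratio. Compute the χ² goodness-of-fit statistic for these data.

Expected counts for N = 293 under a 9:7 ratio (total parts = 16):
  purple-flowered: 293 × 9/16 = 164.8125
  white-flowered: 293 × 7/16 = 128.1875
χ² = Σ (O − E)² / E
  purple-flowered: (172 − 164.8125)² / 164.8125 = 0.3134
  white-flowered: (121 − 128.1875)² / 128.1875 = 0.4030
χ² = 0.3134 + 0.4030 = 0.7164 ≈ 0.716

0.716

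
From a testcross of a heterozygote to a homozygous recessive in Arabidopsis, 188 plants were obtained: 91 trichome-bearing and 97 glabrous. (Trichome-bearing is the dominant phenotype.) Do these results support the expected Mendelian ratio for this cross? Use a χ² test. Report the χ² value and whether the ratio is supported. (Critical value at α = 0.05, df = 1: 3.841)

A testcross of a heterozygote (Aa × aa) gives a 1:1 phenotypic ratio.
Total ratio parts = 2. Expected numbers out of 188:
  trichome-bearing: 188 × 1/2 = 94
  glabrous: 188 × 1/2 = 94
χ² = Σ (O − E)² / E
  trichome-bearing: (91 − 94)² / 94 = 0.0957
  glabrous: (97 − 94)² / 94 = 0.0957
χ² = 0.0957 + 0.0957 = 0.1914 ≈ 0.191
Degrees of freedom = 2 − 1 = 1; critical value at α = 0.05 is 3.841.
Since 0.191 < 3.841, we fail to reject the null hypothesis — the data are consistent with the 1:1 ratio.

0.191; consistent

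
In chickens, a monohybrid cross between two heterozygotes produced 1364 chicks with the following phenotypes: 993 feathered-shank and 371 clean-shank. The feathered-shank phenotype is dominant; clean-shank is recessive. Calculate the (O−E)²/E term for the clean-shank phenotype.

2.639

For a monohybrid cross between heterozygotes with complete dominance, the expected phenotypic ratio is 3:1.
Under the 3:1 hypothesis (Σ ratio = 4, N = 1364):
  feathered-shank: 1364 × 3/4 = 1023
  clean-shank: 1364 × 1/4 = 341
Contribution of clean-shank: (371 − 341)² / 341 = 2.6393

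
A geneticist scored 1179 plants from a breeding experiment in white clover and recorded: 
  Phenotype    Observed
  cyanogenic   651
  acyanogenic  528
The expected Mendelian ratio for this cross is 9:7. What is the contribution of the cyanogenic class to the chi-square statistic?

0.224

Expected counts for N = 1179 under a 9:7 ratio (total parts = 16):
  cyanogenic: 1179 × 9/16 = 663.1875
  acyanogenic: 1179 × 7/16 = 515.8125
Contribution of cyanogenic: (651 − 663.1875)² / 663.1875 = 0.2240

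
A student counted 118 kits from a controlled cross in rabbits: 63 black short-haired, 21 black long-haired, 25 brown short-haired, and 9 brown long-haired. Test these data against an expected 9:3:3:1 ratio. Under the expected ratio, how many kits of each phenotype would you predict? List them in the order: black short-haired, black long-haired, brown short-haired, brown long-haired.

The 9:3:3:1 ratio has 16 parts, so with N = 118 the expected counts are:
  black short-haired: 118 × 9/16 = 66.375
  black long-haired: 118 × 3/16 = 22.125
  brown short-haired: 118 × 3/16 = 22.125
  brown long-haired: 118 × 1/16 = 7.375

66.375, 22.125, 22.125, 7.375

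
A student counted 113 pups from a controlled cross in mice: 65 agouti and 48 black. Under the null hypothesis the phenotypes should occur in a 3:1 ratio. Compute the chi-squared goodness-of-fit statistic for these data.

18.410

Expected counts for N = 113 under a 3:1 ratio (total parts = 4):
  agouti: 113 × 3/4 = 84.75
  black: 113 × 1/4 = 28.25
χ² = Σ (O − E)² / E
  agouti: (65 − 84.75)² / 84.75 = 4.6025
  black: (48 − 28.25)² / 28.25 = 13.8075
χ² = 4.6025 + 13.8075 = 18.410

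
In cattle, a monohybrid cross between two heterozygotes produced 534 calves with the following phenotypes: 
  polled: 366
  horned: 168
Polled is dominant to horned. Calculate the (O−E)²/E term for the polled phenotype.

2.972

For a monohybrid cross between heterozygotes with complete dominance, the expected phenotypic ratio is 3:1.
Expected counts for N = 534 under a 3:1 ratio (total parts = 4):
  polled: 534 × 3/4 = 400.5
  horned: 534 × 1/4 = 133.5
Contribution of polled: (366 − 400.5)² / 400.5 = 2.9719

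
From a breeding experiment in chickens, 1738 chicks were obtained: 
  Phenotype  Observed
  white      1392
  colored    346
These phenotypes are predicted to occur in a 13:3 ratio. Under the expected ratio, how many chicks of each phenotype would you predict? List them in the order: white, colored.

1412.125, 325.875

Under the 13:3 hypothesis (Σ ratio = 16, N = 1738):
  white: 1738 × 13/16 = 1412.125
  colored: 1738 × 3/16 = 325.875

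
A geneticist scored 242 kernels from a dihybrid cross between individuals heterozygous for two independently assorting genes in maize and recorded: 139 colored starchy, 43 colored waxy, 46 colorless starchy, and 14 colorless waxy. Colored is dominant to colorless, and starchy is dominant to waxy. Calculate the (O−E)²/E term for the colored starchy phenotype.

0.061

A dihybrid F₂ with independent assortment and complete dominance at both loci gives a 9:3:3:1 phenotypic ratio.
Expected counts for N = 242 under a 9:3:3:1 ratio (total parts = 16):
  colored starchy: 242 × 9/16 = 136.125
  colored waxy: 242 × 3/16 = 45.375
  colorless starchy: 242 × 3/16 = 45.375
  colorless waxy: 242 × 1/16 = 15.125
Contribution of colored starchy: (139 − 136.125)² / 136.125 = 0.0607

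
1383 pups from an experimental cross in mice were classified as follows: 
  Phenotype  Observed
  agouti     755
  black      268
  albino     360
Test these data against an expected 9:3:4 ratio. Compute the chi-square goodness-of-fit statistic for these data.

The 9:3:4 ratio has 16 parts, so with N = 1383 the expected counts are:
  agouti: 1383 × 9/16 = 777.9375
  black: 1383 × 3/16 = 259.3125
  albino: 1383 × 4/16 = 345.75
χ² = Σ (O − E)² / E
  agouti: (755 − 777.9375)² / 777.9375 = 0.6763
  black: (268 − 259.3125)² / 259.3125 = 0.2910
  albino: (360 − 345.75)² / 345.75 = 0.5873
χ² = 0.6763 + 0.2910 + 0.5873 = 1.5546 ≈ 1.555

1.555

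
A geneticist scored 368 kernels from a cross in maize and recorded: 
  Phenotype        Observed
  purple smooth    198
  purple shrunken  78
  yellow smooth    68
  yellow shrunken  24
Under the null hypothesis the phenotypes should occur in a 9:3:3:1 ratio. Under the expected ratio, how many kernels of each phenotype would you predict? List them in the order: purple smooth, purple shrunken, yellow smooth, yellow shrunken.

207, 69, 69, 23

Under the 9:3:3:1 hypothesis (Σ ratio = 16, N = 368):
  purple smooth: 368 × 9/16 = 207
  purple shrunken: 368 × 3/16 = 69
  yellow smooth: 368 × 3/16 = 69
  yellow shrunken: 368 × 1/16 = 23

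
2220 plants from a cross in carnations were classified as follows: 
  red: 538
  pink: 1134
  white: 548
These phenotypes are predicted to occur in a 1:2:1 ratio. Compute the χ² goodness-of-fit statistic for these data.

1.128

Under the 1:2:1 hypothesis (Σ ratio = 4, N = 2220):
  red: 2220 × 1/4 = 555
  pink: 2220 × 2/4 = 1110
  white: 2220 × 1/4 = 555
χ² = Σ (O − E)² / E
  red: (538 − 555)² / 555 = 0.5207
  pink: (1134 − 1110)² / 1110 = 0.5189
  white: (548 − 555)² / 555 = 0.0883
χ² = 0.5207 + 0.5189 + 0.0883 = 1.1279 ≈ 1.128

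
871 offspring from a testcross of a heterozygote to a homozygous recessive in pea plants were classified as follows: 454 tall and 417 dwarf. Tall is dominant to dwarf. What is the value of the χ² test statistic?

A testcross of a heterozygote (Aa × aa) gives a 1:1 phenotypic ratio.
Under the 1:1 hypothesis (Σ ratio = 2, N = 871):
  tall: 871 × 1/2 = 435.5
  dwarf: 871 × 1/2 = 435.5
χ² = Σ (O − E)² / E
  tall: (454 − 435.5)² / 435.5 = 0.7859
  dwarf: (417 − 435.5)² / 435.5 = 0.7859
χ² = 0.7859 + 0.7859 = 1.5718 ≈ 1.572

1.572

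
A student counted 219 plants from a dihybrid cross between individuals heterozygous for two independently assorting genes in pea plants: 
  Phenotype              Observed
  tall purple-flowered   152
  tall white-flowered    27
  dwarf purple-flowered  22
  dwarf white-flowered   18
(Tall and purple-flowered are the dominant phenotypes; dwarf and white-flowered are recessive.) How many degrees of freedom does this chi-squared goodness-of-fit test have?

A dihybrid F₂ with independent assortment and complete dominance at both loci gives a 9:3:3:1 phenotypic ratio.
A goodness-of-fit test with 4 phenotype classes has df = 4 − 1 = 3.

3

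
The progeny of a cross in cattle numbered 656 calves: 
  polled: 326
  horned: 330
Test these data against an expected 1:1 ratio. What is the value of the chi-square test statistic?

0.024

The 1:1 ratio has 2 parts, so with N = 656 the expected counts are:
  polled: 656 × 1/2 = 328
  horned: 656 × 1/2 = 328
χ² = Σ (O − E)² / E
  polled: (326 − 328)² / 328 = 0.0122
  horned: (330 − 328)² / 328 = 0.0122
χ² = 0.0122 + 0.0122 = 0.0244 ≈ 0.024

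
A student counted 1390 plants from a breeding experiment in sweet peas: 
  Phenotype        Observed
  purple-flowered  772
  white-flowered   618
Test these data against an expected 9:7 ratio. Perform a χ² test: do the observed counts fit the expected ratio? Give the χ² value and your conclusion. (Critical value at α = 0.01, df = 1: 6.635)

The 9:7 ratio has 16 parts, so with N = 1390 the expected counts are:
  purple-flowered: 1390 × 9/16 = 781.875
  white-flowered: 1390 × 7/16 = 608.125
χ² = Σ (O − E)² / E
  purple-flowered: (772 − 781.875)² / 781.875 = 0.1247
  white-flowered: (618 − 608.125)² / 608.125 = 0.1604
χ² = 0.1247 + 0.1604 = 0.2851 ≈ 0.285
Degrees of freedom = 2 − 1 = 1; critical value at α = 0.01 is 6.635.
Since 0.285 < 6.635, we fail to reject the null hypothesis — the data are consistent with the 9:7 ratio.

0.285; consistent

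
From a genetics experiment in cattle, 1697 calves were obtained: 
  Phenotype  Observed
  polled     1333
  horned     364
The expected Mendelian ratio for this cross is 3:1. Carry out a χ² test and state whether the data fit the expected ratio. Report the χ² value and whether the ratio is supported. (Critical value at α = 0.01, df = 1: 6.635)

Expected counts for N = 1697 under a 3:1 ratio (total parts = 4):
  polled: 1697 × 3/4 = 1272.75
  horned: 1697 × 1/4 = 424.25
χ² = Σ (O − E)² / E
  polled: (1333 − 1272.75)² / 1272.75 = 2.8521
  horned: (364 − 424.25)² / 424.25 = 8.5564
χ² = 2.8521 + 8.5564 = 11.4085 ≈ 11.409
Degrees of freedom = 2 − 1 = 1; critical value at α = 0.01 is 6.635.
Since 11.409 > 6.635, we reject the null hypothesis — the data do not fit the 3:1 ratio.

11.409; not consistent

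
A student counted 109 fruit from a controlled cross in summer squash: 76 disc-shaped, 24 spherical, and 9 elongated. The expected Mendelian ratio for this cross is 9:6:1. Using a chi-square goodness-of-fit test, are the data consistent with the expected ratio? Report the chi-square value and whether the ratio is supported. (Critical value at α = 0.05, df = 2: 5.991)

11.188; not consistent

Total ratio parts = 16. Expected numbers out of 109:
  disc-shaped: 109 × 9/16 = 61.3125
  spherical: 109 × 6/16 = 40.875
  elongated: 109 × 1/16 = 6.8125
χ² = Σ (O − E)² / E
  disc-shaped: (76 − 61.3125)² / 61.3125 = 3.5184
  spherical: (24 − 40.875)² / 40.875 = 6.9667
  elongated: (9 − 6.8125)² / 6.8125 = 0.7024
χ² = 3.5184 + 6.9667 + 0.7024 = 11.1875 ≈ 11.188
Degrees of freedom = 3 − 1 = 2; critical value at α = 0.05 is 5.991.
Since 11.188 > 5.991, we reject the null hypothesis — the data do not fit the 9:6:1 ratio.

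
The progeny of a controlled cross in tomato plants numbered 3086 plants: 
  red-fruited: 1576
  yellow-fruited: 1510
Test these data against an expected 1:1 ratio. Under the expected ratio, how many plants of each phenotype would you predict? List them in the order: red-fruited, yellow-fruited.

1543, 1543

The 1:1 ratio has 2 parts, so with N = 3086 the expected counts are:
  red-fruited: 3086 × 1/2 = 1543
  yellow-fruited: 3086 × 1/2 = 1543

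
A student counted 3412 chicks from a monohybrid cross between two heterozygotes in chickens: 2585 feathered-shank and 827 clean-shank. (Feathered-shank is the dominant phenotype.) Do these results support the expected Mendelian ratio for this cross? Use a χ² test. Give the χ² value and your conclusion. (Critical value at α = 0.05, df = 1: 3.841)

For a monohybrid cross between heterozygotes with complete dominance, the expected phenotypic ratio is 3:1.
Under the 3:1 hypothesis (Σ ratio = 4, N = 3412):
  feathered-shank: 3412 × 3/4 = 2559
  clean-shank: 3412 × 1/4 = 853
χ² = Σ (O − E)² / E
  feathered-shank: (2585 − 2559)² / 2559 = 0.2642
  clean-shank: (827 − 853)² / 853 = 0.7925
χ² = 0.2642 + 0.7925 = 1.0567 ≈ 1.057
Degrees of freedom = 2 − 1 = 1; critical value at α = 0.05 is 3.841.
Since 1.057 < 3.841, we fail to reject the null hypothesis — the data are consistent with the 3:1 ratio.

1.057; consistent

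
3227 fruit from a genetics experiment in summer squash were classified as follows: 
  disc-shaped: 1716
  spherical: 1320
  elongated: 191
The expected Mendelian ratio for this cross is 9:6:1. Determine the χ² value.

Under the 9:6:1 hypothesis (Σ ratio = 16, N = 3227):
  disc-shaped: 3227 × 9/16 = 1815.1875
  spherical: 3227 × 6/16 = 1210.125
  elongated: 3227 × 1/16 = 201.6875
χ² = Σ (O − E)² / E
  disc-shaped: (1716 − 1815.1875)² / 1815.1875 = 5.4199
  spherical: (1320 − 1210.125)² / 1210.125 = 9.9763
  elongated: (191 − 201.6875)² / 201.6875 = 0.5663
χ² = 5.4199 + 9.9763 + 0.5663 = 15.9625 ≈ 15.963

15.963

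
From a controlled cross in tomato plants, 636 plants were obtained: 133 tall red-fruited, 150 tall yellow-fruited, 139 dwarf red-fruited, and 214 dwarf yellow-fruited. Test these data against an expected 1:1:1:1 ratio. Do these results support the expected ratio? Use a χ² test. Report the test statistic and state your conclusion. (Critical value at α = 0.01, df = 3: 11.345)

The 1:1:1:1 ratio has 4 parts, so with N = 636 the expected counts are:
  tall red-fruited: 636 × 1/4 = 159
  tall yellow-fruited: 636 × 1/4 = 159
  dwarf red-fruited: 636 × 1/4 = 159
  dwarf yellow-fruited: 636 × 1/4 = 159
χ² = Σ (O − E)² / E
  tall red-fruited: (133 − 159)² / 159 = 4.2516
  tall yellow-fruited: (150 − 159)² / 159 = 0.5094
  dwarf red-fruited: (139 − 159)² / 159 = 2.5157
  dwarf yellow-fruited: (214 − 159)² / 159 = 19.0252
χ² = 4.2516 + 0.5094 + 2.5157 + 19.0252 = 26.3019 ≈ 26.302
Degrees of freedom = 4 − 1 = 3; critical value at α = 0.01 is 11.345.
Since 26.302 > 11.345, we reject the null hypothesis — the data do not fit the 1:1:1:1 ratio.

26.302; not consistent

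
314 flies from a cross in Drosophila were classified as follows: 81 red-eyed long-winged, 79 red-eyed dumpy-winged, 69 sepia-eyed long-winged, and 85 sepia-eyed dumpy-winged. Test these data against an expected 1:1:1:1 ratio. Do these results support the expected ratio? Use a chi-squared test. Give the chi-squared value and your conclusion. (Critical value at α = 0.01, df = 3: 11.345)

1.771; consistent

The 1:1:1:1 ratio has 4 parts, so with N = 314 the expected counts are:
  red-eyed long-winged: 314 × 1/4 = 78.5
  red-eyed dumpy-winged: 314 × 1/4 = 78.5
  sepia-eyed long-winged: 314 × 1/4 = 78.5
  sepia-eyed dumpy-winged: 314 × 1/4 = 78.5
χ² = Σ (O − E)² / E
  red-eyed long-winged: (81 − 78.5)² / 78.5 = 0.0796
  red-eyed dumpy-winged: (79 − 78.5)² / 78.5 = 0.0032
  sepia-eyed long-winged: (69 − 78.5)² / 78.5 = 1.1497
  sepia-eyed dumpy-winged: (85 − 78.5)² / 78.5 = 0.5382
χ² = 0.0796 + 0.0032 + 1.1497 + 0.5382 = 1.7707 ≈ 1.771
Degrees of freedom = 4 − 1 = 3; critical value at α = 0.01 is 11.345.
Since 1.771 < 11.345, we fail to reject the null hypothesis — the data are consistent with the 1:1:1:1 ratio.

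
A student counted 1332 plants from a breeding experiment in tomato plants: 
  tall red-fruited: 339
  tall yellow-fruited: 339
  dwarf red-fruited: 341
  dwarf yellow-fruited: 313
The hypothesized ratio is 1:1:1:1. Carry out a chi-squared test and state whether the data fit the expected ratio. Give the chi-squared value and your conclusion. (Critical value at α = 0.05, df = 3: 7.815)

The 1:1:1:1 ratio has 4 parts, so with N = 1332 the expected counts are:
  tall red-fruited: 1332 × 1/4 = 333
  tall yellow-fruited: 1332 × 1/4 = 333
  dwarf red-fruited: 1332 × 1/4 = 333
  dwarf yellow-fruited: 1332 × 1/4 = 333
χ² = Σ (O − E)² / E
  tall red-fruited: (339 − 333)² / 333 = 0.1081
  tall yellow-fruited: (339 − 333)² / 333 = 0.1081
  dwarf red-fruited: (341 − 333)² / 333 = 0.1922
  dwarf yellow-fruited: (313 − 333)² / 333 = 1.2012
χ² = 0.1081 + 0.1081 + 0.1922 + 1.2012 = 1.6096 ≈ 1.610
Degrees of freedom = 4 − 1 = 3; critical value at α = 0.05 is 7.815.
Since 1.610 < 7.815, we fail to reject the null hypothesis — the data are consistent with the 1:1:1:1 ratio.

1.610; consistent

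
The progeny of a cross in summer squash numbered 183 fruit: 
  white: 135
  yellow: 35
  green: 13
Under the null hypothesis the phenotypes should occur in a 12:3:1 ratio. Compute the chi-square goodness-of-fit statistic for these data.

The 12:3:1 ratio has 16 parts, so with N = 183 the expected counts are:
  white: 183 × 12/16 = 137.25
  yellow: 183 × 3/16 = 34.3125
  green: 183 × 1/16 = 11.4375
χ² = Σ (O − E)² / E
  white: (135 − 137.25)² / 137.25 = 0.0369
  yellow: (35 − 34.3125)² / 34.3125 = 0.0138
  green: (13 − 11.4375)² / 11.4375 = 0.2135
χ² = 0.0369 + 0.0138 + 0.2135 = 0.2642 ≈ 0.264

0.264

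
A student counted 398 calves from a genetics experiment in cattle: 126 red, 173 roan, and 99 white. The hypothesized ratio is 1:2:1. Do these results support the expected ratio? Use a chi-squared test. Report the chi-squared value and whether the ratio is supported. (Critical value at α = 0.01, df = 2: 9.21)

10.457; not consistent

The 1:2:1 ratio has 4 parts, so with N = 398 the expected counts are:
  red: 398 × 1/4 = 99.5
  roan: 398 × 2/4 = 199
  white: 398 × 1/4 = 99.5
χ² = Σ (O − E)² / E
  red: (126 − 99.5)² / 99.5 = 7.0578
  roan: (173 − 199)² / 199 = 3.3970
  white: (99 − 99.5)² / 99.5 = 0.0025
χ² = 7.0578 + 3.3970 + 0.0025 = 10.4573 ≈ 10.457
Degrees of freedom = 3 − 1 = 2; critical value at α = 0.01 is 9.21.
Since 10.457 > 9.21, we reject the null hypothesis — the data do not fit the 1:2:1 ratio.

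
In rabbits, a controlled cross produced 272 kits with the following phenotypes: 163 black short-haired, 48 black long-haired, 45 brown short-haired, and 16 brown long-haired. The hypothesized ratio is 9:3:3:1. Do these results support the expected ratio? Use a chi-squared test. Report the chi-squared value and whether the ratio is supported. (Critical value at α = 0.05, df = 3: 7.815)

1.595; consistent

Under the 9:3:3:1 hypothesis (Σ ratio = 16, N = 272):
  black short-haired: 272 × 9/16 = 153
  black long-haired: 272 × 3/16 = 51
  brown short-haired: 272 × 3/16 = 51
  brown long-haired: 272 × 1/16 = 17
χ² = Σ (O − E)² / E
  black short-haired: (163 − 153)² / 153 = 0.6536
  black long-haired: (48 − 51)² / 51 = 0.1765
  brown short-haired: (45 − 51)² / 51 = 0.7059
  brown long-haired: (16 − 17)² / 17 = 0.0588
χ² = 0.6536 + 0.1765 + 0.7059 + 0.0588 = 1.5948 ≈ 1.595
Degrees of freedom = 4 − 1 = 3; critical value at α = 0.05 is 7.815.
Since 1.595 < 7.815, we fail to reject the null hypothesis — the data are consistent with the 9:3:3:1 ratio.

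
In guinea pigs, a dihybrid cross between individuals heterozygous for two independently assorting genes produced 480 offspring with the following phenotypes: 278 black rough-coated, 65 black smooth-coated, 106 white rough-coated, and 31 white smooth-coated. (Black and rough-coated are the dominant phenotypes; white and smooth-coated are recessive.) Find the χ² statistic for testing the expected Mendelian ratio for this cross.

A dihybrid F₂ with independent assortment and complete dominance at both loci gives a 9:3:3:1 phenotypic ratio.
Expected counts for N = 480 under a 9:3:3:1 ratio (total parts = 16):
  black rough-coated: 480 × 9/16 = 270
  black smooth-coated: 480 × 3/16 = 90
  white rough-coated: 480 × 3/16 = 90
  white smooth-coated: 480 × 1/16 = 30
χ² = Σ (O − E)² / E
  black rough-coated: (278 − 270)² / 270 = 0.2370
  black smooth-coated: (65 − 90)² / 90 = 6.9444
  white rough-coated: (106 − 90)² / 90 = 2.8444
  white smooth-coated: (31 − 30)² / 30 = 0.0333
χ² = 0.2370 + 6.9444 + 2.8444 + 0.0333 = 10.0591 ≈ 10.059

10.059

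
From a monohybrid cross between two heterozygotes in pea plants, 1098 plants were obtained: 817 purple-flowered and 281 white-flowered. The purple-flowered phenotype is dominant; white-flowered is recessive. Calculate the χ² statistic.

0.205

For a monohybrid cross between heterozygotes with complete dominance, the expected phenotypic ratio is 3:1.
Expected counts for N = 1098 under a 3:1 ratio (total parts = 4):
  purple-flowered: 1098 × 3/4 = 823.5
  white-flowered: 1098 × 1/4 = 274.5
χ² = Σ (O − E)² / E
  purple-flowered: (817 − 823.5)² / 823.5 = 0.0513
  white-flowered: (281 − 274.5)² / 274.5 = 0.1539
χ² = 0.0513 + 0.1539 = 0.2052 ≈ 0.205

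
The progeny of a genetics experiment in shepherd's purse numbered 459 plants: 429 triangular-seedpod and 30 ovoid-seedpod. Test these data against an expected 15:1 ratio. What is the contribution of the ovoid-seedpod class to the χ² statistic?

0.060

Expected counts for N = 459 under a 15:1 ratio (total parts = 16):
  triangular-seedpod: 459 × 15/16 = 430.3125
  ovoid-seedpod: 459 × 1/16 = 28.6875
Contribution of ovoid-seedpod: (30 − 28.6875)² / 28.6875 = 0.0600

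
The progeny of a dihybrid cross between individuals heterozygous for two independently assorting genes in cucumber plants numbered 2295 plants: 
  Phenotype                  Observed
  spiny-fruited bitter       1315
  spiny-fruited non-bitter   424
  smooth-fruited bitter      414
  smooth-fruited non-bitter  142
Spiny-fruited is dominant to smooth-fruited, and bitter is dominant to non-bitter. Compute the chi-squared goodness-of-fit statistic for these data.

1.174

A dihybrid F₂ with independent assortment and complete dominance at both loci gives a 9:3:3:1 phenotypic ratio.
Under the 9:3:3:1 hypothesis (Σ ratio = 16, N = 2295):
  spiny-fruited bitter: 2295 × 9/16 = 1290.9375
  spiny-fruited non-bitter: 2295 × 3/16 = 430.3125
  smooth-fruited bitter: 2295 × 3/16 = 430.3125
  smooth-fruited non-bitter: 2295 × 1/16 = 143.4375
χ² = Σ (O − E)² / E
  spiny-fruited bitter: (1315 − 1290.9375)² / 1290.9375 = 0.4485
  spiny-fruited non-bitter: (424 − 430.3125)² / 430.3125 = 0.0926
  smooth-fruited bitter: (414 − 430.3125)² / 430.3125 = 0.6184
  smooth-fruited non-bitter: (142 − 143.4375)² / 143.4375 = 0.0144
χ² = 0.4485 + 0.0926 + 0.6184 + 0.0144 = 1.1739 ≈ 1.174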